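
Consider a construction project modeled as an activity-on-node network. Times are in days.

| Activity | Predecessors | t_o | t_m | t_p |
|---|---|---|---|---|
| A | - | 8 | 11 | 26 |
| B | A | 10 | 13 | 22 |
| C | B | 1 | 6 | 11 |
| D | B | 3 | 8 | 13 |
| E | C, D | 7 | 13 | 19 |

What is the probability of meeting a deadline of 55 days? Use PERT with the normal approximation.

0.942

te_A = (8 + 4·11 + 26)/6 = 78/6 = 13; σ²_A = ((26−8)/6)² = 9.000
te_B = (10 + 4·13 + 22)/6 = 84/6 = 14; σ²_B = ((22−10)/6)² = 4.000
te_C = (1 + 4·6 + 11)/6 = 36/6 = 6; σ²_C = ((11−1)/6)² = 2.778
te_D = (3 + 4·8 + 13)/6 = 48/6 = 8; σ²_D = ((13−3)/6)² = 2.778
te_E = (7 + 4·13 + 19)/6 = 78/6 = 13; σ²_E = ((19−7)/6)² = 4.000

Forward pass:
ES_A = 0; EF_A = 13
ES_B = 13; EF_B = 13+14 = 27
ES_C = 27; EF_C = 27+6 = 33
ES_D = 27; EF_D = 27+8 = 35
ES_E = max(EF_C=33, EF_D=35) = 35; EF_E = 35+13 = 48
Expected project duration μ = 48 days. Critical path: A → B → D → E.

Variance along critical path = 9.000 + 4.000 + 2.778 + 4.000 = 19.778; σ = √19.778 = 4.447 days.
Z = (55 − 48) / 4.447 = 1.574
P(T ≤ 55) = Φ(1.574) ≈ 0.942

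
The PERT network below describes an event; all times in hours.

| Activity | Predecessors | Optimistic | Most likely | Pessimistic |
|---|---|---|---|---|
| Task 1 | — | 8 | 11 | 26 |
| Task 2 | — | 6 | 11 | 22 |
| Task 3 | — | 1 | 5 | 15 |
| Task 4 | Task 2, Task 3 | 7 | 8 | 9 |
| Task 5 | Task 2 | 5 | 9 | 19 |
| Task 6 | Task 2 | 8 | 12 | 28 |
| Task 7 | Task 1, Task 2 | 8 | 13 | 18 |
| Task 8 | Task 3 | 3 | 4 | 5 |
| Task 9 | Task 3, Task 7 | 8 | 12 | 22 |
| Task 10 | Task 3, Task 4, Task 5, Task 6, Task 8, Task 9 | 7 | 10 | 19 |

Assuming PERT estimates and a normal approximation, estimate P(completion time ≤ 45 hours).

te_Task 1 = (8 + 4·11 + 26)/6 = 78/6 = 13; σ²_Task 1 = ((26−8)/6)² = 9.000
te_Task 2 = (6 + 4·11 + 22)/6 = 72/6 = 12; σ²_Task 2 = ((22−6)/6)² = 7.111
te_Task 3 = (1 + 4·5 + 15)/6 = 36/6 = 6; σ²_Task 3 = ((15−1)/6)² = 5.444
te_Task 4 = (7 + 4·8 + 9)/6 = 48/6 = 8; σ²_Task 4 = ((9−7)/6)² = 0.111
te_Task 5 = (5 + 4·9 + 19)/6 = 60/6 = 10; σ²_Task 5 = ((19−5)/6)² = 5.444
te_Task 6 = (8 + 4·12 + 28)/6 = 84/6 = 14; σ²_Task 6 = ((28−8)/6)² = 11.111
te_Task 7 = (8 + 4·13 + 18)/6 = 78/6 = 13; σ²_Task 7 = ((18−8)/6)² = 2.778
te_Task 8 = (3 + 4·4 + 5)/6 = 24/6 = 4; σ²_Task 8 = ((5−3)/6)² = 0.111
te_Task 9 = (8 + 4·12 + 22)/6 = 78/6 = 13; σ²_Task 9 = ((22−8)/6)² = 5.444
te_Task 10 = (7 + 4·10 + 19)/6 = 66/6 = 11; σ²_Task 10 = ((19−7)/6)² = 4.000

Forward pass:
ES_Task 1 = 0; EF_Task 1 = 13
ES_Task 2 = 0; EF_Task 2 = 12
ES_Task 3 = 0; EF_Task 3 = 6
ES_Task 4 = max(EF_Task 2=12, EF_Task 3=6) = 12; EF_Task 4 = 12+8 = 20
ES_Task 5 = 12; EF_Task 5 = 12+10 = 22
ES_Task 6 = 12; EF_Task 6 = 12+14 = 26
ES_Task 7 = max(EF_Task 1=13, EF_Task 2=12) = 13; EF_Task 7 = 13+13 = 26
ES_Task 8 = 6; EF_Task 8 = 6+4 = 10
ES_Task 9 = max(EF_Task 3=6, EF_Task 7=26) = 26; EF_Task 9 = 26+13 = 39
ES_Task 10 = max(EF_Task 3=6, EF_Task 4=20, EF_Task 5=22, EF_Task 6=26, EF_Task 8=10, EF_Task 9=39) = 39; EF_Task 10 = 39+11 = 50
Expected project duration μ = 50 hours. Critical path: Task 1 → Task 7 → Task 9 → Task 10.

Variance along critical path = 9.000 + 2.778 + 5.444 + 4.000 = 21.222; σ = √21.222 = 4.607 hours.
Z = (45 − 50) / 4.607 = -1.085
P(T ≤ 45) = Φ(-1.085) ≈ 0.139

0.139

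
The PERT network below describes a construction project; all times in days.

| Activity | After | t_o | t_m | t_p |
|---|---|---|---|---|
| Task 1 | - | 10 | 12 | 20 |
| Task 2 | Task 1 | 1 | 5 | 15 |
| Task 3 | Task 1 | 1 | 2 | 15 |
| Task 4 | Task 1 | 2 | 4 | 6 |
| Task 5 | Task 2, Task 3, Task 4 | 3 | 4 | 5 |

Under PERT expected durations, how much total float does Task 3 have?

2 days

te_Task 1 = (10 + 4·12 + 20)/6 = 78/6 = 13
te_Task 2 = (1 + 4·5 + 15)/6 = 36/6 = 6
te_Task 3 = (1 + 4·2 + 15)/6 = 24/6 = 4
te_Task 4 = (2 + 4·4 + 6)/6 = 24/6 = 4
te_Task 5 = (3 + 4·4 + 5)/6 = 24/6 = 4

Forward pass:
ES_Task 1 = 0; EF_Task 1 = 13
ES_Task 2 = 13; EF_Task 2 = 13+6 = 19
ES_Task 3 = 13; EF_Task 3 = 13+4 = 17
ES_Task 4 = 13; EF_Task 4 = 13+4 = 17
ES_Task 5 = max(EF_Task 2=19, EF_Task 3=17, EF_Task 4=17) = 19; EF_Task 5 = 19+4 = 23
Expected project duration μ = 23 days. Critical path: Task 1 → Task 2 → Task 5.

Backward pass:
LF_Task 5 = 23; LS_Task 5 = 23−4 = 19
LF_Task 4 = LS_Task 5 = 19; LS_Task 4 = 19−4 = 15
LF_Task 3 = LS_Task 5 = 19; LS_Task 3 = 19−4 = 15
LF_Task 2 = LS_Task 5 = 19; LS_Task 2 = 19−6 = 13
LF_Task 1 = min(LS_Task 2=13, LS_Task 3=15, LS_Task 4=15) = 13; LS_Task 1 = 13−13 = 0
Slack_Task 3 = LS_Task 3 − ES_Task 3 = 15 − 13 = 2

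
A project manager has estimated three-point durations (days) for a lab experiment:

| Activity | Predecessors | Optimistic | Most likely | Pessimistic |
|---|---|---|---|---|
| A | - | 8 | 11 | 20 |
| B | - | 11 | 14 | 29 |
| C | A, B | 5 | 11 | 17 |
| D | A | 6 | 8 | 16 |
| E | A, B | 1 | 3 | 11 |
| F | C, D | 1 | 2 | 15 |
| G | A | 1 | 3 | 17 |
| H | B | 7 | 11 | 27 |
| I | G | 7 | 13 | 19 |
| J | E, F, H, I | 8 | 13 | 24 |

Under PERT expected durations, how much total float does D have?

6 days

te_A = (8 + 4·11 + 20)/6 = 72/6 = 12
te_B = (11 + 4·14 + 29)/6 = 96/6 = 16
te_C = (5 + 4·11 + 17)/6 = 66/6 = 11
te_D = (6 + 4·8 + 16)/6 = 54/6 = 9
te_E = (1 + 4·3 + 11)/6 = 24/6 = 4
te_F = (1 + 4·2 + 15)/6 = 24/6 = 4
te_G = (1 + 4·3 + 17)/6 = 30/6 = 5
te_H = (7 + 4·11 + 27)/6 = 78/6 = 13
te_I = (7 + 4·13 + 19)/6 = 78/6 = 13
te_J = (8 + 4·13 + 24)/6 = 84/6 = 14

Forward pass:
ES_A = 0; EF_A = 12
ES_B = 0; EF_B = 16
ES_C = max(EF_A=12, EF_B=16) = 16; EF_C = 16+11 = 27
ES_D = 12; EF_D = 12+9 = 21
ES_E = max(EF_A=12, EF_B=16) = 16; EF_E = 16+4 = 20
ES_F = max(EF_C=27, EF_D=21) = 27; EF_F = 27+4 = 31
ES_G = 12; EF_G = 12+5 = 17
ES_H = 16; EF_H = 16+13 = 29
ES_I = 17; EF_I = 17+13 = 30
ES_J = max(EF_E=20, EF_F=31, EF_H=29, EF_I=30) = 31; EF_J = 31+14 = 45
Expected project duration μ = 45 days. Critical path: B → C → F → J.

Backward pass:
LF_J = 45; LS_J = 45−14 = 31
LF_I = LS_J = 31; LS_I = 31−13 = 18
LF_H = LS_J = 31; LS_H = 31−13 = 18
LF_G = LS_I = 18; LS_G = 18−5 = 13
LF_F = LS_J = 31; LS_F = 31−4 = 27
LF_E = LS_J = 31; LS_E = 31−4 = 27
LF_D = LS_F = 27; LS_D = 27−9 = 18
LF_C = LS_F = 27; LS_C = 27−11 = 16
LF_B = min(LS_C=16, LS_E=27, LS_H=18) = 16; LS_B = 16−16 = 0
LF_A = min(LS_C=16, LS_D=18, LS_E=27, LS_G=13) = 13; LS_A = 13−12 = 1
Slack_D = LS_D − ES_D = 18 − 12 = 6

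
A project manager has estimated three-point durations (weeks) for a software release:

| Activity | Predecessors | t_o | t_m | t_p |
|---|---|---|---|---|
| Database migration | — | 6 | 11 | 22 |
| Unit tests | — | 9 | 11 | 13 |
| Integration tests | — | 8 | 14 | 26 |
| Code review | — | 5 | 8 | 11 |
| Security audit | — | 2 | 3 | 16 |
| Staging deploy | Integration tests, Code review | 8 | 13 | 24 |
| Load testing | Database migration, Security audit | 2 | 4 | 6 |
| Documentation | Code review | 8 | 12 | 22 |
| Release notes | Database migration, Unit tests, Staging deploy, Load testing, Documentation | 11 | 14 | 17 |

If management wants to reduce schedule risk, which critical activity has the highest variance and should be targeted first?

te_Database migration = (6 + 4·11 + 22)/6 = 72/6 = 12; σ²_Database migration = ((22−6)/6)² = 7.111
te_Unit tests = (9 + 4·11 + 13)/6 = 66/6 = 11; σ²_Unit tests = ((13−9)/6)² = 0.444
te_Integration tests = (8 + 4·14 + 26)/6 = 90/6 = 15; σ²_Integration tests = ((26−8)/6)² = 9.000
te_Code review = (5 + 4·8 + 11)/6 = 48/6 = 8; σ²_Code review = ((11−5)/6)² = 1.000
te_Security audit = (2 + 4·3 + 16)/6 = 30/6 = 5; σ²_Security audit = ((16−2)/6)² = 5.444
te_Staging deploy = (8 + 4·13 + 24)/6 = 84/6 = 14; σ²_Staging deploy = ((24−8)/6)² = 7.111
te_Load testing = (2 + 4·4 + 6)/6 = 24/6 = 4; σ²_Load testing = ((6−2)/6)² = 0.444
te_Documentation = (8 + 4·12 + 22)/6 = 78/6 = 13; σ²_Documentation = ((22−8)/6)² = 5.444
te_Release notes = (11 + 4·14 + 17)/6 = 84/6 = 14; σ²_Release notes = ((17−11)/6)² = 1.000

Forward pass:
ES_Database migration = 0; EF_Database migration = 12
ES_Unit tests = 0; EF_Unit tests = 11
ES_Integration tests = 0; EF_Integration tests = 15
ES_Code review = 0; EF_Code review = 8
ES_Security audit = 0; EF_Security audit = 5
ES_Staging deploy = max(EF_Integration tests=15, EF_Code review=8) = 15; EF_Staging deploy = 15+14 = 29
ES_Load testing = max(EF_Database migration=12, EF_Security audit=5) = 12; EF_Load testing = 12+4 = 16
ES_Documentation = 8; EF_Documentation = 8+13 = 21
ES_Release notes = max(EF_Database migration=12, EF_Unit tests=11, EF_Staging deploy=29, EF_Load testing=16, EF_Documentation=21) = 29; EF_Release notes = 29+14 = 43
Expected project duration μ = 43 weeks. Critical path: Integration tests → Staging deploy → Release notes.

Variances on critical path: σ²_Integration tests=9.000, σ²_Staging deploy=7.111, σ²_Release notes=1.000.
Largest is σ²_Integration tests = 9.000.

Integration tests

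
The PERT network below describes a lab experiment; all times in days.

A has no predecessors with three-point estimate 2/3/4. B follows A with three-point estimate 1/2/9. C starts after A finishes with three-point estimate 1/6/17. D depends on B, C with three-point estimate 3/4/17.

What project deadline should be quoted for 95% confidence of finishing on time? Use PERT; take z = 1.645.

21.9 days

te_A = (2 + 4·3 + 4)/6 = 18/6 = 3; σ²_A = ((4−2)/6)² = 0.111
te_B = (1 + 4·2 + 9)/6 = 18/6 = 3; σ²_B = ((9−1)/6)² = 1.778
te_C = (1 + 4·6 + 17)/6 = 42/6 = 7; σ²_C = ((17−1)/6)² = 7.111
te_D = (3 + 4·4 + 17)/6 = 36/6 = 6; σ²_D = ((17−3)/6)² = 5.444

Forward pass:
ES_A = 0; EF_A = 3
ES_B = 3; EF_B = 3+3 = 6
ES_C = 3; EF_C = 3+7 = 10
ES_D = max(EF_B=6, EF_C=10) = 10; EF_D = 10+6 = 16
Expected project duration μ = 16 days. Critical path: A → C → D.

Variance along critical path = 0.111 + 7.111 + 5.444 = 12.667; σ = 3.559 days.
D = μ + z·σ = 16 + 1.645·3.559 = 21.9 days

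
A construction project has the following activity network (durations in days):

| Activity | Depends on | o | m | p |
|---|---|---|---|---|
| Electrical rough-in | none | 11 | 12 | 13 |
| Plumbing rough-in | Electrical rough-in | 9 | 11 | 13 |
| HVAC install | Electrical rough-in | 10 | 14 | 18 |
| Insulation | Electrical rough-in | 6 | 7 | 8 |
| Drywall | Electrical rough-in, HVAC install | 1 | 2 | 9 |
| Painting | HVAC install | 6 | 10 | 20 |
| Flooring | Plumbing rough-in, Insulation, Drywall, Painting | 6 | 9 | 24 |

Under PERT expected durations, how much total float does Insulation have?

te_Electrical rough-in = (11 + 4·12 + 13)/6 = 72/6 = 12
te_Plumbing rough-in = (9 + 4·11 + 13)/6 = 66/6 = 11
te_HVAC install = (10 + 4·14 + 18)/6 = 84/6 = 14
te_Insulation = (6 + 4·7 + 8)/6 = 42/6 = 7
te_Drywall = (1 + 4·2 + 9)/6 = 18/6 = 3
te_Painting = (6 + 4·10 + 20)/6 = 66/6 = 11
te_Flooring = (6 + 4·9 + 24)/6 = 66/6 = 11

Forward pass:
ES_Electrical rough-in = 0; EF_Electrical rough-in = 12
ES_Plumbing rough-in = 12; EF_Plumbing rough-in = 12+11 = 23
ES_HVAC install = 12; EF_HVAC install = 12+14 = 26
ES_Insulation = 12; EF_Insulation = 12+7 = 19
ES_Drywall = max(EF_Electrical rough-in=12, EF_HVAC install=26) = 26; EF_Drywall = 26+3 = 29
ES_Painting = 26; EF_Painting = 26+11 = 37
ES_Flooring = max(EF_Plumbing rough-in=23, EF_Insulation=19, EF_Drywall=29, EF_Painting=37) = 37; EF_Flooring = 37+11 = 48
Expected project duration μ = 48 days. Critical path: Electrical rough-in → HVAC install → Painting → Flooring.

Backward pass:
LF_Flooring = 48; LS_Flooring = 48−11 = 37
LF_Painting = LS_Flooring = 37; LS_Painting = 37−11 = 26
LF_Drywall = LS_Flooring = 37; LS_Drywall = 37−3 = 34
LF_Insulation = LS_Flooring = 37; LS_Insulation = 37−7 = 30
LF_HVAC install = min(LS_Drywall=34, LS_Painting=26) = 26; LS_HVAC install = 26−14 = 12
LF_Plumbing rough-in = LS_Flooring = 37; LS_Plumbing rough-in = 37−11 = 26
LF_Electrical rough-in = min(LS_Plumbing rough-in=26, LS_HVAC install=12, LS_Insulation=30, LS_Drywall=34) = 12; LS_Electrical rough-in = 12−12 = 0
Slack_Insulation = LS_Insulation − ES_Insulation = 30 − 12 = 18

18 days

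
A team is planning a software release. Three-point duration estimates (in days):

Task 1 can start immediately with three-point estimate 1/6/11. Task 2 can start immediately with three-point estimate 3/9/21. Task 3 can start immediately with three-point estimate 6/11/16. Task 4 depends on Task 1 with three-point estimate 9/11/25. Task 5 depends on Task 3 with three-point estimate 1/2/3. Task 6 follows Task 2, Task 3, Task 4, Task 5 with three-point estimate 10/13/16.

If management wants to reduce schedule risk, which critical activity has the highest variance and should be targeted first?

te_Task 1 = (1 + 4·6 + 11)/6 = 36/6 = 6; σ²_Task 1 = ((11−1)/6)² = 2.778
te_Task 2 = (3 + 4·9 + 21)/6 = 60/6 = 10; σ²_Task 2 = ((21−3)/6)² = 9.000
te_Task 3 = (6 + 4·11 + 16)/6 = 66/6 = 11; σ²_Task 3 = ((16−6)/6)² = 2.778
te_Task 4 = (9 + 4·11 + 25)/6 = 78/6 = 13; σ²_Task 4 = ((25−9)/6)² = 7.111
te_Task 5 = (1 + 4·2 + 3)/6 = 12/6 = 2; σ²_Task 5 = ((3−1)/6)² = 0.111
te_Task 6 = (10 + 4·13 + 16)/6 = 78/6 = 13; σ²_Task 6 = ((16−10)/6)² = 1.000

Forward pass:
ES_Task 1 = 0; EF_Task 1 = 6
ES_Task 2 = 0; EF_Task 2 = 10
ES_Task 3 = 0; EF_Task 3 = 11
ES_Task 4 = 6; EF_Task 4 = 6+13 = 19
ES_Task 5 = 11; EF_Task 5 = 11+2 = 13
ES_Task 6 = max(EF_Task 2=10, EF_Task 3=11, EF_Task 4=19, EF_Task 5=13) = 19; EF_Task 6 = 19+13 = 32
Expected project duration μ = 32 days. Critical path: Task 1 → Task 4 → Task 6.

Variances on critical path: σ²_Task 1=2.778, σ²_Task 4=7.111, σ²_Task 6=1.000.
Largest is σ²_Task 4 = 7.111.

Task 4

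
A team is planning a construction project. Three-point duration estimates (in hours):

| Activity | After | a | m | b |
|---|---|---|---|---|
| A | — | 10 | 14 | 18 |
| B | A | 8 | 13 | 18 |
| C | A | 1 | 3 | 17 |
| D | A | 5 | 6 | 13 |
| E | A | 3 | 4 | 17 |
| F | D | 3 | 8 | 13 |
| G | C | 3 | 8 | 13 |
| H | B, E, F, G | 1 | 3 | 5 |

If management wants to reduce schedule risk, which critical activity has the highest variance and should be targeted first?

F

te_A = (10 + 4·14 + 18)/6 = 84/6 = 14; σ²_A = ((18−10)/6)² = 1.778
te_B = (8 + 4·13 + 18)/6 = 78/6 = 13; σ²_B = ((18−8)/6)² = 2.778
te_C = (1 + 4·3 + 17)/6 = 30/6 = 5; σ²_C = ((17−1)/6)² = 7.111
te_D = (5 + 4·6 + 13)/6 = 42/6 = 7; σ²_D = ((13−5)/6)² = 1.778
te_E = (3 + 4·4 + 17)/6 = 36/6 = 6; σ²_E = ((17−3)/6)² = 5.444
te_F = (3 + 4·8 + 13)/6 = 48/6 = 8; σ²_F = ((13−3)/6)² = 2.778
te_G = (3 + 4·8 + 13)/6 = 48/6 = 8; σ²_G = ((13−3)/6)² = 2.778
te_H = (1 + 4·3 + 5)/6 = 18/6 = 3; σ²_H = ((5−1)/6)² = 0.444

Forward pass:
ES_A = 0; EF_A = 14
ES_B = 14; EF_B = 14+13 = 27
ES_C = 14; EF_C = 14+5 = 19
ES_D = 14; EF_D = 14+7 = 21
ES_E = 14; EF_E = 14+6 = 20
ES_F = 21; EF_F = 21+8 = 29
ES_G = 19; EF_G = 19+8 = 27
ES_H = max(EF_B=27, EF_E=20, EF_F=29, EF_G=27) = 29; EF_H = 29+3 = 32
Expected project duration μ = 32 hours. Critical path: A → D → F → H.

Variances on critical path: σ²_A=1.778, σ²_D=1.778, σ²_F=2.778, σ²_H=0.444.
Largest is σ²_F = 2.778.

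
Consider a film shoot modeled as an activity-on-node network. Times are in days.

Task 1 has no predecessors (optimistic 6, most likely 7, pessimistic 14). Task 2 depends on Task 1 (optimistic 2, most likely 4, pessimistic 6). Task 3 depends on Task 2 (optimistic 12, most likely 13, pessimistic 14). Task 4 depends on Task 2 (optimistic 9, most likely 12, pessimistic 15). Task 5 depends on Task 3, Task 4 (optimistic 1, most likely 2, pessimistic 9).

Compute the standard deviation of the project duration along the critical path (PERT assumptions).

te_Task 1 = (6 + 4·7 + 14)/6 = 48/6 = 8; σ²_Task 1 = ((14−6)/6)² = 1.778
te_Task 2 = (2 + 4·4 + 6)/6 = 24/6 = 4; σ²_Task 2 = ((6−2)/6)² = 0.444
te_Task 3 = (12 + 4·13 + 14)/6 = 78/6 = 13; σ²_Task 3 = ((14−12)/6)² = 0.111
te_Task 4 = (9 + 4·12 + 15)/6 = 72/6 = 12; σ²_Task 4 = ((15−9)/6)² = 1.000
te_Task 5 = (1 + 4·2 + 9)/6 = 18/6 = 3; σ²_Task 5 = ((9−1)/6)² = 1.778

Forward pass:
ES_Task 1 = 0; EF_Task 1 = 8
ES_Task 2 = 8; EF_Task 2 = 8+4 = 12
ES_Task 3 = 12; EF_Task 3 = 12+13 = 25
ES_Task 4 = 12; EF_Task 4 = 12+12 = 24
ES_Task 5 = max(EF_Task 3=25, EF_Task 4=24) = 25; EF_Task 5 = 25+3 = 28
Expected project duration μ = 28 days. Critical path: Task 1 → Task 2 → Task 3 → Task 5.

Variance along critical path = 1.778 + 0.444 + 0.111 + 1.778 = 4.111
σ = √4.111 = 2.028 days

2.03 days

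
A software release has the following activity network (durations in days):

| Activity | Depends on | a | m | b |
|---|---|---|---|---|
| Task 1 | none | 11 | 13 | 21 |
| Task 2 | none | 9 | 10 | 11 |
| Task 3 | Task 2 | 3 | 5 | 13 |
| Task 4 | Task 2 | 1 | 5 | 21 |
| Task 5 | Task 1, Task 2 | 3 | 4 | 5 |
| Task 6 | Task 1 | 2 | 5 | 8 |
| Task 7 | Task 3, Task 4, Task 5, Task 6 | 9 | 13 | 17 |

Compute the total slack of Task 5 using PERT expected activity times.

te_Task 1 = (11 + 4·13 + 21)/6 = 84/6 = 14
te_Task 2 = (9 + 4·10 + 11)/6 = 60/6 = 10
te_Task 3 = (3 + 4·5 + 13)/6 = 36/6 = 6
te_Task 4 = (1 + 4·5 + 21)/6 = 42/6 = 7
te_Task 5 = (3 + 4·4 + 5)/6 = 24/6 = 4
te_Task 6 = (2 + 4·5 + 8)/6 = 30/6 = 5
te_Task 7 = (9 + 4·13 + 17)/6 = 78/6 = 13

Forward pass:
ES_Task 1 = 0; EF_Task 1 = 14
ES_Task 2 = 0; EF_Task 2 = 10
ES_Task 3 = 10; EF_Task 3 = 10+6 = 16
ES_Task 4 = 10; EF_Task 4 = 10+7 = 17
ES_Task 5 = max(EF_Task 1=14, EF_Task 2=10) = 14; EF_Task 5 = 14+4 = 18
ES_Task 6 = 14; EF_Task 6 = 14+5 = 19
ES_Task 7 = max(EF_Task 3=16, EF_Task 4=17, EF_Task 5=18, EF_Task 6=19) = 19; EF_Task 7 = 19+13 = 32
Expected project duration μ = 32 days. Critical path: Task 1 → Task 6 → Task 7.

Backward pass:
LF_Task 7 = 32; LS_Task 7 = 32−13 = 19
LF_Task 6 = LS_Task 7 = 19; LS_Task 6 = 19−5 = 14
LF_Task 5 = LS_Task 7 = 19; LS_Task 5 = 19−4 = 15
LF_Task 4 = LS_Task 7 = 19; LS_Task 4 = 19−7 = 12
LF_Task 3 = LS_Task 7 = 19; LS_Task 3 = 19−6 = 13
LF_Task 2 = min(LS_Task 3=13, LS_Task 4=12, LS_Task 5=15) = 12; LS_Task 2 = 12−10 = 2
LF_Task 1 = min(LS_Task 5=15, LS_Task 6=14) = 14; LS_Task 1 = 14−14 = 0
Slack_Task 5 = LS_Task 5 − ES_Task 5 = 15 − 14 = 1

1 days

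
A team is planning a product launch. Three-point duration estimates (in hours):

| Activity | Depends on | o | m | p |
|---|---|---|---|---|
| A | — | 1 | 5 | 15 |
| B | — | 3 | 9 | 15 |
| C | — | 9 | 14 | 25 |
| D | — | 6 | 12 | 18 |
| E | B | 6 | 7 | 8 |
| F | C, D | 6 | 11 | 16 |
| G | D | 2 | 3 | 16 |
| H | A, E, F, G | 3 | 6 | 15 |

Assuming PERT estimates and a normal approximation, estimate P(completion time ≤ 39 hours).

te_A = (1 + 4·5 + 15)/6 = 36/6 = 6; σ²_A = ((15−1)/6)² = 5.444
te_B = (3 + 4·9 + 15)/6 = 54/6 = 9; σ²_B = ((15−3)/6)² = 4.000
te_C = (9 + 4·14 + 25)/6 = 90/6 = 15; σ²_C = ((25−9)/6)² = 7.111
te_D = (6 + 4·12 + 18)/6 = 72/6 = 12; σ²_D = ((18−6)/6)² = 4.000
te_E = (6 + 4·7 + 8)/6 = 42/6 = 7; σ²_E = ((8−6)/6)² = 0.111
te_F = (6 + 4·11 + 16)/6 = 66/6 = 11; σ²_F = ((16−6)/6)² = 2.778
te_G = (2 + 4·3 + 16)/6 = 30/6 = 5; σ²_G = ((16−2)/6)² = 5.444
te_H = (3 + 4·6 + 15)/6 = 42/6 = 7; σ²_H = ((15−3)/6)² = 4.000

Forward pass:
ES_A = 0; EF_A = 6
ES_B = 0; EF_B = 9
ES_C = 0; EF_C = 15
ES_D = 0; EF_D = 12
ES_E = 9; EF_E = 9+7 = 16
ES_F = max(EF_C=15, EF_D=12) = 15; EF_F = 15+11 = 26
ES_G = 12; EF_G = 12+5 = 17
ES_H = max(EF_A=6, EF_E=16, EF_F=26, EF_G=17) = 26; EF_H = 26+7 = 33
Expected project duration μ = 33 hours. Critical path: C → F → H.

Variance along critical path = 7.111 + 2.778 + 4.000 = 13.889; σ = √13.889 = 3.727 hours.
Z = (39 − 33) / 3.727 = 1.610
P(T ≤ 39) = Φ(1.610) ≈ 0.946

0.946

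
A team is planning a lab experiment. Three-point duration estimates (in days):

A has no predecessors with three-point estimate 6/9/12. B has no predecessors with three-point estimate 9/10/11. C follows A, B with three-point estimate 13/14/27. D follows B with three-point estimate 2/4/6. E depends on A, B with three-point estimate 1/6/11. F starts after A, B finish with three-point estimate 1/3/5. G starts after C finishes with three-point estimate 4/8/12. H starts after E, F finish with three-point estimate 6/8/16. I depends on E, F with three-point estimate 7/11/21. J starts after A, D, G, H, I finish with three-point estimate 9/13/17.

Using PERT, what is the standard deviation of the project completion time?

3.02 days

te_A = (6 + 4·9 + 12)/6 = 54/6 = 9; σ²_A = ((12−6)/6)² = 1.000
te_B = (9 + 4·10 + 11)/6 = 60/6 = 10; σ²_B = ((11−9)/6)² = 0.111
te_C = (13 + 4·14 + 27)/6 = 96/6 = 16; σ²_C = ((27−13)/6)² = 5.444
te_D = (2 + 4·4 + 6)/6 = 24/6 = 4; σ²_D = ((6−2)/6)² = 0.444
te_E = (1 + 4·6 + 11)/6 = 36/6 = 6; σ²_E = ((11−1)/6)² = 2.778
te_F = (1 + 4·3 + 5)/6 = 18/6 = 3; σ²_F = ((5−1)/6)² = 0.444
te_G = (4 + 4·8 + 12)/6 = 48/6 = 8; σ²_G = ((12−4)/6)² = 1.778
te_H = (6 + 4·8 + 16)/6 = 54/6 = 9; σ²_H = ((16−6)/6)² = 2.778
te_I = (7 + 4·11 + 21)/6 = 72/6 = 12; σ²_I = ((21−7)/6)² = 5.444
te_J = (9 + 4·13 + 17)/6 = 78/6 = 13; σ²_J = ((17−9)/6)² = 1.778

Forward pass:
ES_A = 0; EF_A = 9
ES_B = 0; EF_B = 10
ES_C = max(EF_A=9, EF_B=10) = 10; EF_C = 10+16 = 26
ES_D = 10; EF_D = 10+4 = 14
ES_E = max(EF_A=9, EF_B=10) = 10; EF_E = 10+6 = 16
ES_F = max(EF_A=9, EF_B=10) = 10; EF_F = 10+3 = 13
ES_G = 26; EF_G = 26+8 = 34
ES_H = max(EF_E=16, EF_F=13) = 16; EF_H = 16+9 = 25
ES_I = max(EF_E=16, EF_F=13) = 16; EF_I = 16+12 = 28
ES_J = max(EF_A=9, EF_D=14, EF_G=34, EF_H=25, EF_I=28) = 34; EF_J = 34+13 = 47
Expected project duration μ = 47 days. Critical path: B → C → G → J.

Variance along critical path = 0.111 + 5.444 + 1.778 + 1.778 = 9.111
σ = √9.111 = 3.018 days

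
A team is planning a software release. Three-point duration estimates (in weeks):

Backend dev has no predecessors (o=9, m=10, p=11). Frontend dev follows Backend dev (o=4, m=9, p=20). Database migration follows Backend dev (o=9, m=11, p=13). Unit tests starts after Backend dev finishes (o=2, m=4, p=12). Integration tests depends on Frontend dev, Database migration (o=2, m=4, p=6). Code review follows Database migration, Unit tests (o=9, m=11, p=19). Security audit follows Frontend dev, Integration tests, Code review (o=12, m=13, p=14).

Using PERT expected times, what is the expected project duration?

46 weeks

te_Backend dev = (9 + 4·10 + 11)/6 = 60/6 = 10
te_Frontend dev = (4 + 4·9 + 20)/6 = 60/6 = 10
te_Database migration = (9 + 4·11 + 13)/6 = 66/6 = 11
te_Unit tests = (2 + 4·4 + 12)/6 = 30/6 = 5
te_Integration tests = (2 + 4·4 + 6)/6 = 24/6 = 4
te_Code review = (9 + 4·11 + 19)/6 = 72/6 = 12
te_Security audit = (12 + 4·13 + 14)/6 = 78/6 = 13

Forward pass:
ES_Backend dev = 0; EF_Backend dev = 10
ES_Frontend dev = 10; EF_Frontend dev = 10+10 = 20
ES_Database migration = 10; EF_Database migration = 10+11 = 21
ES_Unit tests = 10; EF_Unit tests = 10+5 = 15
ES_Integration tests = max(EF_Frontend dev=20, EF_Database migration=21) = 21; EF_Integration tests = 21+4 = 25
ES_Code review = max(EF_Database migration=21, EF_Unit tests=15) = 21; EF_Code review = 21+12 = 33
ES_Security audit = max(EF_Frontend dev=20, EF_Integration tests=25, EF_Code review=33) = 33; EF_Security audit = 33+13 = 46
Expected project duration μ = 46 weeks. Critical path: Backend dev → Database migration → Code review → Security audit.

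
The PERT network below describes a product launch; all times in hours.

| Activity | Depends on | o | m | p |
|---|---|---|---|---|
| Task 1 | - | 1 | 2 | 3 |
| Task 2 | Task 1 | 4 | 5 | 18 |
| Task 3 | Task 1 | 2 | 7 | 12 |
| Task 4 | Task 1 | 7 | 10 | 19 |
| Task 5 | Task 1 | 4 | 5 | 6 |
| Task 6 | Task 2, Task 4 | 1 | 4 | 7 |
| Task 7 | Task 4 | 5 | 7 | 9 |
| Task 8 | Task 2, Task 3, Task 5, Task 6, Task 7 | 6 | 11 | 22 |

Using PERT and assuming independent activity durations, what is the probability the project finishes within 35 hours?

te_Task 1 = (1 + 4·2 + 3)/6 = 12/6 = 2; σ²_Task 1 = ((3−1)/6)² = 0.111
te_Task 2 = (4 + 4·5 + 18)/6 = 42/6 = 7; σ²_Task 2 = ((18−4)/6)² = 5.444
te_Task 3 = (2 + 4·7 + 12)/6 = 42/6 = 7; σ²_Task 3 = ((12−2)/6)² = 2.778
te_Task 4 = (7 + 4·10 + 19)/6 = 66/6 = 11; σ²_Task 4 = ((19−7)/6)² = 4.000
te_Task 5 = (4 + 4·5 + 6)/6 = 30/6 = 5; σ²_Task 5 = ((6−4)/6)² = 0.111
te_Task 6 = (1 + 4·4 + 7)/6 = 24/6 = 4; σ²_Task 6 = ((7−1)/6)² = 1.000
te_Task 7 = (5 + 4·7 + 9)/6 = 42/6 = 7; σ²_Task 7 = ((9−5)/6)² = 0.444
te_Task 8 = (6 + 4·11 + 22)/6 = 72/6 = 12; σ²_Task 8 = ((22−6)/6)² = 7.111

Forward pass:
ES_Task 1 = 0; EF_Task 1 = 2
ES_Task 2 = 2; EF_Task 2 = 2+7 = 9
ES_Task 3 = 2; EF_Task 3 = 2+7 = 9
ES_Task 4 = 2; EF_Task 4 = 2+11 = 13
ES_Task 5 = 2; EF_Task 5 = 2+5 = 7
ES_Task 6 = max(EF_Task 2=9, EF_Task 4=13) = 13; EF_Task 6 = 13+4 = 17
ES_Task 7 = 13; EF_Task 7 = 13+7 = 20
ES_Task 8 = max(EF_Task 2=9, EF_Task 3=9, EF_Task 5=7, EF_Task 6=17, EF_Task 7=20) = 20; EF_Task 8 = 20+12 = 32
Expected project duration μ = 32 hours. Critical path: Task 1 → Task 4 → Task 7 → Task 8.

Variance along critical path = 0.111 + 4.000 + 0.444 + 7.111 = 11.667; σ = √11.667 = 3.416 hours.
Z = (35 − 32) / 3.416 = 0.878
P(T ≤ 35) = Φ(0.878) ≈ 0.810

0.810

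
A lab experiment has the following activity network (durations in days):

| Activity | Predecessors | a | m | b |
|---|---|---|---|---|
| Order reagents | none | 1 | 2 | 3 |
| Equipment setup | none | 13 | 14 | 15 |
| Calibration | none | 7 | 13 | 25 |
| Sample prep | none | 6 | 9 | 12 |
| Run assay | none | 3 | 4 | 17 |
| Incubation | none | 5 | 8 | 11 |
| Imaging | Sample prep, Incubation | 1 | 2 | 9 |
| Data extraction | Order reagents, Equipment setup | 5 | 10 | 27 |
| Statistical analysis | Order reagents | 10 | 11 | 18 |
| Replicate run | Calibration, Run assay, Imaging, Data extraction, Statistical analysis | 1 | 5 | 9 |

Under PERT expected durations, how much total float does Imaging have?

te_Order reagents = (1 + 4·2 + 3)/6 = 12/6 = 2
te_Equipment setup = (13 + 4·14 + 15)/6 = 84/6 = 14
te_Calibration = (7 + 4·13 + 25)/6 = 84/6 = 14
te_Sample prep = (6 + 4·9 + 12)/6 = 54/6 = 9
te_Run assay = (3 + 4·4 + 17)/6 = 36/6 = 6
te_Incubation = (5 + 4·8 + 11)/6 = 48/6 = 8
te_Imaging = (1 + 4·2 + 9)/6 = 18/6 = 3
te_Data extraction = (5 + 4·10 + 27)/6 = 72/6 = 12
te_Statistical analysis = (10 + 4·11 + 18)/6 = 72/6 = 12
te_Replicate run = (1 + 4·5 + 9)/6 = 30/6 = 5

Forward pass:
ES_Order reagents = 0; EF_Order reagents = 2
ES_Equipment setup = 0; EF_Equipment setup = 14
ES_Calibration = 0; EF_Calibration = 14
ES_Sample prep = 0; EF_Sample prep = 9
ES_Run assay = 0; EF_Run assay = 6
ES_Incubation = 0; EF_Incubation = 8
ES_Imaging = max(EF_Sample prep=9, EF_Incubation=8) = 9; EF_Imaging = 9+3 = 12
ES_Data extraction = max(EF_Order reagents=2, EF_Equipment setup=14) = 14; EF_Data extraction = 14+12 = 26
ES_Statistical analysis = 2; EF_Statistical analysis = 2+12 = 14
ES_Replicate run = max(EF_Calibration=14, EF_Run assay=6, EF_Imaging=12, EF_Data extraction=26, EF_Statistical analysis=14) = 26; EF_Replicate run = 26+5 = 31
Expected project duration μ = 31 days. Critical path: Equipment setup → Data extraction → Replicate run.

Backward pass:
LF_Replicate run = 31; LS_Replicate run = 31−5 = 26
LF_Statistical analysis = LS_Replicate run = 26; LS_Statistical analysis = 26−12 = 14
LF_Data extraction = LS_Replicate run = 26; LS_Data extraction = 26−12 = 14
LF_Imaging = LS_Replicate run = 26; LS_Imaging = 26−3 = 23
LF_Incubation = LS_Imaging = 23; LS_Incubation = 23−8 = 15
LF_Run assay = LS_Replicate run = 26; LS_Run assay = 26−6 = 20
LF_Sample prep = LS_Imaging = 23; LS_Sample prep = 23−9 = 14
LF_Calibration = LS_Replicate run = 26; LS_Calibration = 26−14 = 12
LF_Equipment setup = LS_Data extraction = 14; LS_Equipment setup = 14−14 = 0
LF_Order reagents = min(LS_Data extraction=14, LS_Statistical analysis=14) = 14; LS_Order reagents = 14−2 = 12
Slack_Imaging = LS_Imaging − ES_Imaging = 23 − 9 = 14

14 days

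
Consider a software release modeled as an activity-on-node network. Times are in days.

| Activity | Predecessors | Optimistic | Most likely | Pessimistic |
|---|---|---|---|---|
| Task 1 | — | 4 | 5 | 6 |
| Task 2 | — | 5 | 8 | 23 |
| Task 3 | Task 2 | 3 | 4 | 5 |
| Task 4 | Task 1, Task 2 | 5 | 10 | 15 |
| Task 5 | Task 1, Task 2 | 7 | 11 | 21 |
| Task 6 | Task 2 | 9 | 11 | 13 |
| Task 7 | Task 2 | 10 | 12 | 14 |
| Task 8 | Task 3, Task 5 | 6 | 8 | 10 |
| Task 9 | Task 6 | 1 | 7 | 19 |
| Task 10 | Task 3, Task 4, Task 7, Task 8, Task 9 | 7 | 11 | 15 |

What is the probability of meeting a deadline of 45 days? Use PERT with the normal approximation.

0.836

te_Task 1 = (4 + 4·5 + 6)/6 = 30/6 = 5; σ²_Task 1 = ((6−4)/6)² = 0.111
te_Task 2 = (5 + 4·8 + 23)/6 = 60/6 = 10; σ²_Task 2 = ((23−5)/6)² = 9.000
te_Task 3 = (3 + 4·4 + 5)/6 = 24/6 = 4; σ²_Task 3 = ((5−3)/6)² = 0.111
te_Task 4 = (5 + 4·10 + 15)/6 = 60/6 = 10; σ²_Task 4 = ((15−5)/6)² = 2.778
te_Task 5 = (7 + 4·11 + 21)/6 = 72/6 = 12; σ²_Task 5 = ((21−7)/6)² = 5.444
te_Task 6 = (9 + 4·11 + 13)/6 = 66/6 = 11; σ²_Task 6 = ((13−9)/6)² = 0.444
te_Task 7 = (10 + 4·12 + 14)/6 = 72/6 = 12; σ²_Task 7 = ((14−10)/6)² = 0.444
te_Task 8 = (6 + 4·8 + 10)/6 = 48/6 = 8; σ²_Task 8 = ((10−6)/6)² = 0.444
te_Task 9 = (1 + 4·7 + 19)/6 = 48/6 = 8; σ²_Task 9 = ((19−1)/6)² = 9.000
te_Task 10 = (7 + 4·11 + 15)/6 = 66/6 = 11; σ²_Task 10 = ((15−7)/6)² = 1.778

Forward pass:
ES_Task 1 = 0; EF_Task 1 = 5
ES_Task 2 = 0; EF_Task 2 = 10
ES_Task 3 = 10; EF_Task 3 = 10+4 = 14
ES_Task 4 = max(EF_Task 1=5, EF_Task 2=10) = 10; EF_Task 4 = 10+10 = 20
ES_Task 5 = max(EF_Task 1=5, EF_Task 2=10) = 10; EF_Task 5 = 10+12 = 22
ES_Task 6 = 10; EF_Task 6 = 10+11 = 21
ES_Task 7 = 10; EF_Task 7 = 10+12 = 22
ES_Task 8 = max(EF_Task 3=14, EF_Task 5=22) = 22; EF_Task 8 = 22+8 = 30
ES_Task 9 = 21; EF_Task 9 = 21+8 = 29
ES_Task 10 = max(EF_Task 3=14, EF_Task 4=20, EF_Task 7=22, EF_Task 8=30, EF_Task 9=29) = 30; EF_Task 10 = 30+11 = 41
Expected project duration μ = 41 days. Critical path: Task 2 → Task 5 → Task 8 → Task 10.

Variance along critical path = 9.000 + 5.444 + 0.444 + 1.778 = 16.667; σ = √16.667 = 4.082 days.
Z = (45 − 41) / 4.082 = 0.980
P(T ≤ 45) = Φ(0.980) ≈ 0.836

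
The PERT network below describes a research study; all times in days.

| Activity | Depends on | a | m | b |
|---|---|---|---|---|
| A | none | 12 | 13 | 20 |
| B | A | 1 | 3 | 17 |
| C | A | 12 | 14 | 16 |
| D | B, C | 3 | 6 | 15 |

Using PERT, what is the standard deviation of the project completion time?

2.49 days

te_A = (12 + 4·13 + 20)/6 = 84/6 = 14; σ²_A = ((20−12)/6)² = 1.778
te_B = (1 + 4·3 + 17)/6 = 30/6 = 5; σ²_B = ((17−1)/6)² = 7.111
te_C = (12 + 4·14 + 16)/6 = 84/6 = 14; σ²_C = ((16−12)/6)² = 0.444
te_D = (3 + 4·6 + 15)/6 = 42/6 = 7; σ²_D = ((15−3)/6)² = 4.000

Forward pass:
ES_A = 0; EF_A = 14
ES_B = 14; EF_B = 14+5 = 19
ES_C = 14; EF_C = 14+14 = 28
ES_D = max(EF_B=19, EF_C=28) = 28; EF_D = 28+7 = 35
Expected project duration μ = 35 days. Critical path: A → C → D.

Variance along critical path = 1.778 + 0.444 + 4.000 = 6.222
σ = √6.222 = 2.494 days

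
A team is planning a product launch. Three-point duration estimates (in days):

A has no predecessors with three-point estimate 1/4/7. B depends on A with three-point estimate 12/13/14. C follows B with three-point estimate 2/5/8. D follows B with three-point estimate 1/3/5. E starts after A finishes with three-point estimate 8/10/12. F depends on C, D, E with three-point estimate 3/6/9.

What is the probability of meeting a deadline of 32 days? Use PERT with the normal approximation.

te_A = (1 + 4·4 + 7)/6 = 24/6 = 4; σ²_A = ((7−1)/6)² = 1.000
te_B = (12 + 4·13 + 14)/6 = 78/6 = 13; σ²_B = ((14−12)/6)² = 0.111
te_C = (2 + 4·5 + 8)/6 = 30/6 = 5; σ²_C = ((8−2)/6)² = 1.000
te_D = (1 + 4·3 + 5)/6 = 18/6 = 3; σ²_D = ((5−1)/6)² = 0.444
te_E = (8 + 4·10 + 12)/6 = 60/6 = 10; σ²_E = ((12−8)/6)² = 0.444
te_F = (3 + 4·6 + 9)/6 = 36/6 = 6; σ²_F = ((9−3)/6)² = 1.000

Forward pass:
ES_A = 0; EF_A = 4
ES_B = 4; EF_B = 4+13 = 17
ES_C = 17; EF_C = 17+5 = 22
ES_D = 17; EF_D = 17+3 = 20
ES_E = 4; EF_E = 4+10 = 14
ES_F = max(EF_C=22, EF_D=20, EF_E=14) = 22; EF_F = 22+6 = 28
Expected project duration μ = 28 days. Critical path: A → B → C → F.

Variance along critical path = 1.000 + 0.111 + 1.000 + 1.000 = 3.111; σ = √3.111 = 1.764 days.
Z = (32 − 28) / 1.764 = 2.268
P(T ≤ 32) = Φ(2.268) ≈ 0.988

0.988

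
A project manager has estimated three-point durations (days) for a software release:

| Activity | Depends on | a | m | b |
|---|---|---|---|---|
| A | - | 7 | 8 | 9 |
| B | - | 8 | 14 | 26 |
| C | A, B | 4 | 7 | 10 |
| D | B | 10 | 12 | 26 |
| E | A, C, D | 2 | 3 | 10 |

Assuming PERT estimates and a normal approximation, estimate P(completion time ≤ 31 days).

0.318

te_A = (7 + 4·8 + 9)/6 = 48/6 = 8; σ²_A = ((9−7)/6)² = 0.111
te_B = (8 + 4·14 + 26)/6 = 90/6 = 15; σ²_B = ((26−8)/6)² = 9.000
te_C = (4 + 4·7 + 10)/6 = 42/6 = 7; σ²_C = ((10−4)/6)² = 1.000
te_D = (10 + 4·12 + 26)/6 = 84/6 = 14; σ²_D = ((26−10)/6)² = 7.111
te_E = (2 + 4·3 + 10)/6 = 24/6 = 4; σ²_E = ((10−2)/6)² = 1.778

Forward pass:
ES_A = 0; EF_A = 8
ES_B = 0; EF_B = 15
ES_C = max(EF_A=8, EF_B=15) = 15; EF_C = 15+7 = 22
ES_D = 15; EF_D = 15+14 = 29
ES_E = max(EF_A=8, EF_C=22, EF_D=29) = 29; EF_E = 29+4 = 33
Expected project duration μ = 33 days. Critical path: B → D → E.

Variance along critical path = 9.000 + 7.111 + 1.778 = 17.889; σ = √17.889 = 4.230 days.
Z = (31 − 33) / 4.230 = -0.473
P(T ≤ 31) = Φ(-0.473) ≈ 0.318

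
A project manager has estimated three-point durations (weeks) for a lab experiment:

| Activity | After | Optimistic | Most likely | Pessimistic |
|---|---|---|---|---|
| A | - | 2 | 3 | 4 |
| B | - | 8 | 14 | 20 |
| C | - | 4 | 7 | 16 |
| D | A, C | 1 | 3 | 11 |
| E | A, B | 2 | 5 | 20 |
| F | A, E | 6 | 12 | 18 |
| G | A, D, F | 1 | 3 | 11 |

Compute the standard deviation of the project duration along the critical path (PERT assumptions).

te_A = (2 + 4·3 + 4)/6 = 18/6 = 3; σ²_A = ((4−2)/6)² = 0.111
te_B = (8 + 4·14 + 20)/6 = 84/6 = 14; σ²_B = ((20−8)/6)² = 4.000
te_C = (4 + 4·7 + 16)/6 = 48/6 = 8; σ²_C = ((16−4)/6)² = 4.000
te_D = (1 + 4·3 + 11)/6 = 24/6 = 4; σ²_D = ((11−1)/6)² = 2.778
te_E = (2 + 4·5 + 20)/6 = 42/6 = 7; σ²_E = ((20−2)/6)² = 9.000
te_F = (6 + 4·12 + 18)/6 = 72/6 = 12; σ²_F = ((18−6)/6)² = 4.000
te_G = (1 + 4·3 + 11)/6 = 24/6 = 4; σ²_G = ((11−1)/6)² = 2.778

Forward pass:
ES_A = 0; EF_A = 3
ES_B = 0; EF_B = 14
ES_C = 0; EF_C = 8
ES_D = max(EF_A=3, EF_C=8) = 8; EF_D = 8+4 = 12
ES_E = max(EF_A=3, EF_B=14) = 14; EF_E = 14+7 = 21
ES_F = max(EF_A=3, EF_E=21) = 21; EF_F = 21+12 = 33
ES_G = max(EF_A=3, EF_D=12, EF_F=33) = 33; EF_G = 33+4 = 37
Expected project duration μ = 37 weeks. Critical path: B → E → F → G.

Variance along critical path = 4.000 + 9.000 + 4.000 + 2.778 = 19.778
σ = √19.778 = 4.447 weeks

4.45 weeks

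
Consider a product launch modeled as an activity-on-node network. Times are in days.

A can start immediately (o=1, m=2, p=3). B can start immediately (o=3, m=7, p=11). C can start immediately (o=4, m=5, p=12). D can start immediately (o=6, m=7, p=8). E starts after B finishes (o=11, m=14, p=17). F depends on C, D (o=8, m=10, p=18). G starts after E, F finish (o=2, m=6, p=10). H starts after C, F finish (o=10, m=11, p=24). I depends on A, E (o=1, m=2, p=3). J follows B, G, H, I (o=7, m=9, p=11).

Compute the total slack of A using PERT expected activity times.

te_A = (1 + 4·2 + 3)/6 = 12/6 = 2
te_B = (3 + 4·7 + 11)/6 = 42/6 = 7
te_C = (4 + 4·5 + 12)/6 = 36/6 = 6
te_D = (6 + 4·7 + 8)/6 = 42/6 = 7
te_E = (11 + 4·14 + 17)/6 = 84/6 = 14
te_F = (8 + 4·10 + 18)/6 = 66/6 = 11
te_G = (2 + 4·6 + 10)/6 = 36/6 = 6
te_H = (10 + 4·11 + 24)/6 = 78/6 = 13
te_I = (1 + 4·2 + 3)/6 = 12/6 = 2
te_J = (7 + 4·9 + 11)/6 = 54/6 = 9

Forward pass:
ES_A = 0; EF_A = 2
ES_B = 0; EF_B = 7
ES_C = 0; EF_C = 6
ES_D = 0; EF_D = 7
ES_E = 7; EF_E = 7+14 = 21
ES_F = max(EF_C=6, EF_D=7) = 7; EF_F = 7+11 = 18
ES_G = max(EF_E=21, EF_F=18) = 21; EF_G = 21+6 = 27
ES_H = max(EF_C=6, EF_F=18) = 18; EF_H = 18+13 = 31
ES_I = max(EF_A=2, EF_E=21) = 21; EF_I = 21+2 = 23
ES_J = max(EF_B=7, EF_G=27, EF_H=31, EF_I=23) = 31; EF_J = 31+9 = 40
Expected project duration μ = 40 days. Critical path: D → F → H → J.

Backward pass:
LF_J = 40; LS_J = 40−9 = 31
LF_I = LS_J = 31; LS_I = 31−2 = 29
LF_H = LS_J = 31; LS_H = 31−13 = 18
LF_G = LS_J = 31; LS_G = 31−6 = 25
LF_F = min(LS_G=25, LS_H=18) = 18; LS_F = 18−11 = 7
LF_E = min(LS_G=25, LS_I=29) = 25; LS_E = 25−14 = 11
LF_D = LS_F = 7; LS_D = 7−7 = 0
LF_C = min(LS_F=7, LS_H=18) = 7; LS_C = 7−6 = 1
LF_B = min(LS_E=11, LS_J=31) = 11; LS_B = 11−7 = 4
LF_A = LS_I = 29; LS_A = 29−2 = 27
Slack_A = LS_A − ES_A = 27 − 0 = 27

27 days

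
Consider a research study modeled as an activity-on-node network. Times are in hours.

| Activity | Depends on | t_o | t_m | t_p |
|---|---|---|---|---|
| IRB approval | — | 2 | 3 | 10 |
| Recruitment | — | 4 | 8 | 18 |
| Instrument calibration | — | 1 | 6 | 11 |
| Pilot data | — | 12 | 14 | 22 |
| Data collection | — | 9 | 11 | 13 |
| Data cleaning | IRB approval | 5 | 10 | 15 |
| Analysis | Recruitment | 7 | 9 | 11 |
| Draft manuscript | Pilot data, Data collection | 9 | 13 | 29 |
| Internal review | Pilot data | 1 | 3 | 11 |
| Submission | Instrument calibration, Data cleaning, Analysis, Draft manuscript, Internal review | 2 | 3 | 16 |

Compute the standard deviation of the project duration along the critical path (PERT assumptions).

te_IRB approval = (2 + 4·3 + 10)/6 = 24/6 = 4; σ²_IRB approval = ((10−2)/6)² = 1.778
te_Recruitment = (4 + 4·8 + 18)/6 = 54/6 = 9; σ²_Recruitment = ((18−4)/6)² = 5.444
te_Instrument calibration = (1 + 4·6 + 11)/6 = 36/6 = 6; σ²_Instrument calibration = ((11−1)/6)² = 2.778
te_Pilot data = (12 + 4·14 + 22)/6 = 90/6 = 15; σ²_Pilot data = ((22−12)/6)² = 2.778
te_Data collection = (9 + 4·11 + 13)/6 = 66/6 = 11; σ²_Data collection = ((13−9)/6)² = 0.444
te_Data cleaning = (5 + 4·10 + 15)/6 = 60/6 = 10; σ²_Data cleaning = ((15−5)/6)² = 2.778
te_Analysis = (7 + 4·9 + 11)/6 = 54/6 = 9; σ²_Analysis = ((11−7)/6)² = 0.444
te_Draft manuscript = (9 + 4·13 + 29)/6 = 90/6 = 15; σ²_Draft manuscript = ((29−9)/6)² = 11.111
te_Internal review = (1 + 4·3 + 11)/6 = 24/6 = 4; σ²_Internal review = ((11−1)/6)² = 2.778
te_Submission = (2 + 4·3 + 16)/6 = 30/6 = 5; σ²_Submission = ((16−2)/6)² = 5.444

Forward pass:
ES_IRB approval = 0; EF_IRB approval = 4
ES_Recruitment = 0; EF_Recruitment = 9
ES_Instrument calibration = 0; EF_Instrument calibration = 6
ES_Pilot data = 0; EF_Pilot data = 15
ES_Data collection = 0; EF_Data collection = 11
ES_Data cleaning = 4; EF_Data cleaning = 4+10 = 14
ES_Analysis = 9; EF_Analysis = 9+9 = 18
ES_Draft manuscript = max(EF_Pilot data=15, EF_Data collection=11) = 15; EF_Draft manuscript = 15+15 = 30
ES_Internal review = 15; EF_Internal review = 15+4 = 19
ES_Submission = max(EF_Instrument calibration=6, EF_Data cleaning=14, EF_Analysis=18, EF_Draft manuscript=30, EF_Internal review=19) = 30; EF_Submission = 30+5 = 35
Expected project duration μ = 35 hours. Critical path: Pilot data → Draft manuscript → Submission.

Variance along critical path = 2.778 + 11.111 + 5.444 = 19.333
σ = √19.333 = 4.397 hours

4.40 hours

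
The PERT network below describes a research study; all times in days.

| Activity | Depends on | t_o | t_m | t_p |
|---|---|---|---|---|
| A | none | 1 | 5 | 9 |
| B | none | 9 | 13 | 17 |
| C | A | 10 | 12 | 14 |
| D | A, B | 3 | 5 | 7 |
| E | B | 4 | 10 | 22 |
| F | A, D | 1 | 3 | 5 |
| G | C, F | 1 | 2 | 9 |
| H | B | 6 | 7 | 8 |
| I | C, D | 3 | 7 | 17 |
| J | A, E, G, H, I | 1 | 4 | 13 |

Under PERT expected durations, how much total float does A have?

te_A = (1 + 4·5 + 9)/6 = 30/6 = 5
te_B = (9 + 4·13 + 17)/6 = 78/6 = 13
te_C = (10 + 4·12 + 14)/6 = 72/6 = 12
te_D = (3 + 4·5 + 7)/6 = 30/6 = 5
te_E = (4 + 4·10 + 22)/6 = 66/6 = 11
te_F = (1 + 4·3 + 5)/6 = 18/6 = 3
te_G = (1 + 4·2 + 9)/6 = 18/6 = 3
te_H = (6 + 4·7 + 8)/6 = 42/6 = 7
te_I = (3 + 4·7 + 17)/6 = 48/6 = 8
te_J = (1 + 4·4 + 13)/6 = 30/6 = 5

Forward pass:
ES_A = 0; EF_A = 5
ES_B = 0; EF_B = 13
ES_C = 5; EF_C = 5+12 = 17
ES_D = max(EF_A=5, EF_B=13) = 13; EF_D = 13+5 = 18
ES_E = 13; EF_E = 13+11 = 24
ES_F = max(EF_A=5, EF_D=18) = 18; EF_F = 18+3 = 21
ES_G = max(EF_C=17, EF_F=21) = 21; EF_G = 21+3 = 24
ES_H = 13; EF_H = 13+7 = 20
ES_I = max(EF_C=17, EF_D=18) = 18; EF_I = 18+8 = 26
ES_J = max(EF_A=5, EF_E=24, EF_G=24, EF_H=20, EF_I=26) = 26; EF_J = 26+5 = 31
Expected project duration μ = 31 days. Critical path: B → D → I → J.

Backward pass:
LF_J = 31; LS_J = 31−5 = 26
LF_I = LS_J = 26; LS_I = 26−8 = 18
LF_H = LS_J = 26; LS_H = 26−7 = 19
LF_G = LS_J = 26; LS_G = 26−3 = 23
LF_F = LS_G = 23; LS_F = 23−3 = 20
LF_E = LS_J = 26; LS_E = 26−11 = 15
LF_D = min(LS_F=20, LS_I=18) = 18; LS_D = 18−5 = 13
LF_C = min(LS_G=23, LS_I=18) = 18; LS_C = 18−12 = 6
LF_B = min(LS_D=13, LS_E=15, LS_H=19) = 13; LS_B = 13−13 = 0
LF_A = min(LS_C=6, LS_D=13, LS_F=20, LS_J=26) = 6; LS_A = 6−5 = 1
Slack_A = LS_A − ES_A = 1 − 0 = 1

1 days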